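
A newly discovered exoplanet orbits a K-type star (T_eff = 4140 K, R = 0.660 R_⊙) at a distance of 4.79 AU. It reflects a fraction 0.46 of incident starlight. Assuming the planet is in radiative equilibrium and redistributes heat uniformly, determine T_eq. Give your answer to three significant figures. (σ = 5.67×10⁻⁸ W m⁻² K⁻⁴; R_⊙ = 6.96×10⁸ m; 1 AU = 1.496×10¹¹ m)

T_eq ≈ 63.5 K

R_⋆ = 0.660 × 6.96×10⁸ = 4.59×10⁸ m.
d = 4.79 AU = 7.17×10¹¹ m.
L = 4πR_⋆²σT_⋆⁴ = 4π(4.59×10⁸)² × 5.67×10⁻⁸ × (4140)⁴ = 4.42×10²⁵ W.
S = L/(4πd²) = 6.84 W m⁻².
Energy balance: absorbed = emitted ⇒ πR²·S(1−A) = 4πR²·σT_eq⁴, so T_eq⁴ = S(1−A)/(4σ).
T_eq = [6.84 × 0.54 / (4 × 5.67×10⁻⁸)]^(1/4) = (1.63×10⁷)^(1/4) = 63.5 K.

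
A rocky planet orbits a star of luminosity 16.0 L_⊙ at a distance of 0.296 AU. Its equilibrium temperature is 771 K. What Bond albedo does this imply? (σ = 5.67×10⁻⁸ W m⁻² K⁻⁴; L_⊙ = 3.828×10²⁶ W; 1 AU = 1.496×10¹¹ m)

d = 0.296 AU = 4.43×10¹⁰ m.
L = 16.0 × 3.828×10²⁶ = 6.12×10²⁷ W.
Flux: S = L/(4πd²) = 6.12×10²⁷/(4π×(4.43×10¹⁰)²) = 2.49×10⁵ W m⁻².
From T_eq⁴ = S(1−A)/(4σ): 1−A = 4σT_eq⁴/S.
1−A = 4 × 5.67×10⁻⁸ × (771)⁴ / 2.49×10⁵ = 0.322.

A ≈ 0.68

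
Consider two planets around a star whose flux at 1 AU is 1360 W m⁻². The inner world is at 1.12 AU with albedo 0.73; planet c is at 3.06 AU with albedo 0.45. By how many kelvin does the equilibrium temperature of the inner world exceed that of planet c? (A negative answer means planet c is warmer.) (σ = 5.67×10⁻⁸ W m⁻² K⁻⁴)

T_eq = [S₀(1−A)/(4σd²)]^(1/4), so T ∝ (1−A)^(1/4) / √d.
T₁ = [1360×0.27/(4×5.67×10⁻⁸×1.12²)]^(1/4) = 189.54 K.
T₂ = [1360×0.55/(4×5.67×10⁻⁸×3.06²)]^(1/4) = 136.99 K.

ΔT ≈ 52.5 K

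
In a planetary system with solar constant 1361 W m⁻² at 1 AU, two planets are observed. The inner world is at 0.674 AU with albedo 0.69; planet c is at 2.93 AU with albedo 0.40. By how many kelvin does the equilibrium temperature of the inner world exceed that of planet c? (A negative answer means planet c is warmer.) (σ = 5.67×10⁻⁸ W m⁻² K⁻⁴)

T_eq = [S₀(1−A)/(4σd²)]^(1/4), so T ∝ (1−A)^(1/4) / √d.
T₁ = [1361×0.31/(4×5.67×10⁻⁸×0.674²)]^(1/4) = 252.97 K.
T₂ = [1361×0.60/(4×5.67×10⁻⁸×2.93²)]^(1/4) = 143.11 K.

ΔT ≈ 109.9 K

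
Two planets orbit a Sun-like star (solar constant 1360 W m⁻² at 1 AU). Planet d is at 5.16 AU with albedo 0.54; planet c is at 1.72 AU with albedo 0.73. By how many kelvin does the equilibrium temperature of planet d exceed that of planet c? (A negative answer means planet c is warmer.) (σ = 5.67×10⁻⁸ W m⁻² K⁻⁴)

T_eq = [S₀(1−A)/(4σd²)]^(1/4), so T ∝ (1−A)^(1/4) / √d.
T₁ = [1360×0.46/(4×5.67×10⁻⁸×5.16²)]^(1/4) = 100.89 K.
T₂ = [1360×0.27/(4×5.67×10⁻⁸×1.72²)]^(1/4) = 152.95 K.

ΔT ≈ -52.1 K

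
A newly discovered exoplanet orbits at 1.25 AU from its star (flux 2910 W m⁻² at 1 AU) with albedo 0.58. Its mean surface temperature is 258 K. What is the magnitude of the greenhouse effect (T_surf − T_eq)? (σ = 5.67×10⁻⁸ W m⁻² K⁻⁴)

S = 2910/1.25² = 1862 W m⁻².
T_eq = [S(1−A)/(4σ)]^(1/4) = [1862×0.42/(4×5.67×10⁻⁸)]^(1/4) = 242.3 K.
ΔT = T_surf − T_eq = 258 − 242.3.

ΔT ≈ 15.7 K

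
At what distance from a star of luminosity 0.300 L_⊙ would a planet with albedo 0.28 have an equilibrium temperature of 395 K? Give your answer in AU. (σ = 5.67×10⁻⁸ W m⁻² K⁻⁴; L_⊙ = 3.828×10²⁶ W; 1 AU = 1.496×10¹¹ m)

d ≈ 0.231 AU

L = 0.300 × 3.828×10²⁶ = 1.15×10²⁶ W.
From T_eq⁴ = L(1−A)/(16πσd²): d = √[L(1−A)/(16πσT_eq⁴)].
d = √[1.15×10²⁶ × 0.72 / (16π × 5.67×10⁻⁸ × (395)⁴)] = 3.45×10¹⁰ m = 0.231 AU.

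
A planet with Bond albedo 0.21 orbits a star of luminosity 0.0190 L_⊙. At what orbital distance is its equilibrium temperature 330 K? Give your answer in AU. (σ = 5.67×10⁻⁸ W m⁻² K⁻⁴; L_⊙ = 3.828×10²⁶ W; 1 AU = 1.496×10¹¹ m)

L = 0.0190 × 3.828×10²⁶ = 7.27×10²⁴ W.
From T_eq⁴ = L(1−A)/(16πσd²): d = √[L(1−A)/(16πσT_eq⁴)].
d = √[7.27×10²⁴ × 0.79 / (16π × 5.67×10⁻⁸ × (330)⁴)] = 1.30×10¹⁰ m = 0.0872 AU.

d ≈ 0.0872 AU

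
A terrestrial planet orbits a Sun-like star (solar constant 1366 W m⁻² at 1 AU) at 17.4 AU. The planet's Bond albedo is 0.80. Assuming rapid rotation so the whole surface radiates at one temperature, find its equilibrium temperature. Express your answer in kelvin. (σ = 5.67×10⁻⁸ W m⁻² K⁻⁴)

T_eq ≈ 44.7 K

Flux at 17.4 AU: S = 1366/17.4² = 4.51 W m⁻².
Energy balance: absorbed = emitted ⇒ πR²·S(1−A) = 4πR²·σT_eq⁴, so T_eq⁴ = S(1−A)/(4σ).
T_eq = [4.51 × 0.20 / (4 × 5.67×10⁻⁸)]^(1/4) = (3.98×10⁶)^(1/4) = 44.7 K.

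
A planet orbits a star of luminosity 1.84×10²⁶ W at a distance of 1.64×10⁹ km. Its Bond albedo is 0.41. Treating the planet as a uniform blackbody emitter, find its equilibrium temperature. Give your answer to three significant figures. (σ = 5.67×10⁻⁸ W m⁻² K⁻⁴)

T_eq ≈ 61.3 K

d = 1.64×10⁹ km = 1.64×10¹² m.
Flux: S = L/(4πd²) = 1.84×10²⁶/(4π×(1.64×10¹²)²) = 5.44 W m⁻².
Energy balance: absorbed = emitted ⇒ πR²·S(1−A) = 4πR²·σT_eq⁴, so T_eq⁴ = S(1−A)/(4σ).
T_eq = [5.44 × 0.59 / (4 × 5.67×10⁻⁸)]^(1/4) = (1.42×10⁷)^(1/4) = 61.3 K.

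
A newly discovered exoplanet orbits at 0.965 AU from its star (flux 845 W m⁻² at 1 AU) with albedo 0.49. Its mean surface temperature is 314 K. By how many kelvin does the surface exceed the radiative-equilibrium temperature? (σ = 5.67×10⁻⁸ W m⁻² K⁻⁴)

ΔT ≈ 101.5 K

S = 845/0.965² = 907.4 W m⁻².
T_eq = [S(1−A)/(4σ)]^(1/4) = [907.4×0.51/(4×5.67×10⁻⁸)]^(1/4) = 212.5 K.
ΔT = T_surf − T_eq = 314 − 212.5.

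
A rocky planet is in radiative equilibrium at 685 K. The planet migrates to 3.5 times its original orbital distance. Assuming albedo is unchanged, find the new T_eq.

T_eq ∝ L^(1/4) · d^(−1/2).
T′ = 685 / 3.5^(1/2) = 366 K.

T_eq ≈ 366 K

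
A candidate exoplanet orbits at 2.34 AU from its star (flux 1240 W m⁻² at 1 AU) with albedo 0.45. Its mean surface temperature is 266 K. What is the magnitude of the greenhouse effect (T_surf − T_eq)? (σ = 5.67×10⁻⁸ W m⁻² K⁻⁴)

S = 1240/2.34² = 226.5 W m⁻².
T_eq = [S(1−A)/(4σ)]^(1/4) = [226.5×0.55/(4×5.67×10⁻⁸)]^(1/4) = 153.1 K.
ΔT = T_surf − T_eq = 266 − 153.1.

ΔT ≈ 112.9 K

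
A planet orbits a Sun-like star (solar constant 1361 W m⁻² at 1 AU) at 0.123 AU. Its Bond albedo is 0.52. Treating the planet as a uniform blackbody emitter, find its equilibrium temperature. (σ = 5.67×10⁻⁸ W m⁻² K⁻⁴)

Flux at 0.123 AU: S = 1361/0.123² = 9.00×10⁴ W m⁻².
Energy balance: absorbed = emitted ⇒ πR²·S(1−A) = 4πR²·σT_eq⁴, so T_eq⁴ = S(1−A)/(4σ).
T_eq = [9.00×10⁴ × 0.48 / (4 × 5.67×10⁻⁸)]^(1/4) = (1.90×10¹¹)^(1/4) = 661 K.

T_eq ≈ 661 K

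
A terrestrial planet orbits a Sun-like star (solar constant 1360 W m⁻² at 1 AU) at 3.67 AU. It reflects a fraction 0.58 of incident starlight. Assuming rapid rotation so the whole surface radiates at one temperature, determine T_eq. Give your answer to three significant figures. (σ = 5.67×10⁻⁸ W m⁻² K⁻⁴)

T_eq ≈ 117 K

Flux at 3.67 AU: S = 1360/3.67² = 101 W m⁻².
Energy balance: absorbed = emitted ⇒ πR²·S(1−A) = 4πR²·σT_eq⁴, so T_eq⁴ = S(1−A)/(4σ).
T_eq = [101 × 0.42 / (4 × 5.67×10⁻⁸)]^(1/4) = (1.87×10⁸)^(1/4) = 117 K.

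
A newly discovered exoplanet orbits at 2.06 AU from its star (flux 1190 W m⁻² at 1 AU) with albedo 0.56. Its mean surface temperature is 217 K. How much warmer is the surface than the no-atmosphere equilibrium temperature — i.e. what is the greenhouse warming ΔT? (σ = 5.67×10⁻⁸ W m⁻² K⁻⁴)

S = 1190/2.06² = 280.4 W m⁻².
T_eq = [S(1−A)/(4σ)]^(1/4) = [280.4×0.44/(4×5.67×10⁻⁸)]^(1/4) = 152.7 K.
ΔT = T_surf − T_eq = 217 − 152.7.

ΔT ≈ 64.3 K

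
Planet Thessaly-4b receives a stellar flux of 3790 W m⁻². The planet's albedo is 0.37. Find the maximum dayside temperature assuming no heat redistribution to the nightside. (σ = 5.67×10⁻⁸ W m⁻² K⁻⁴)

With no redistribution each surface element balances locally: S(1−A) = σT⁴.
T = [3790 × 0.63 / 5.67×10⁻⁸]^(1/4) = (4.21×10¹⁰)^(1/4) = 453 K.

T_ss ≈ 453 K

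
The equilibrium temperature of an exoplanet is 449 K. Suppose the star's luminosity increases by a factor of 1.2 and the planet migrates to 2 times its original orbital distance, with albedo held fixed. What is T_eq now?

T_eq ∝ L^(1/4) · d^(−1/2).
T′ = 449 × 1.2^(1/4) / 2^(1/2) = 332 K.

T_eq ≈ 332 K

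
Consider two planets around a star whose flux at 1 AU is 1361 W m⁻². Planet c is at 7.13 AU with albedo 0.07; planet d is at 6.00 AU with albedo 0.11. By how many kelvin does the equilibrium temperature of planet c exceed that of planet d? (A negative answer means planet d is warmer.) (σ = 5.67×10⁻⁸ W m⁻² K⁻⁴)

T_eq = [S₀(1−A)/(4σd²)]^(1/4), so T ∝ (1−A)^(1/4) / √d.
T₁ = [1361×0.93/(4×5.67×10⁻⁸×7.13²)]^(1/4) = 102.36 K.
T₂ = [1361×0.89/(4×5.67×10⁻⁸×6.00²)]^(1/4) = 110.36 K.

ΔT ≈ -8.0 K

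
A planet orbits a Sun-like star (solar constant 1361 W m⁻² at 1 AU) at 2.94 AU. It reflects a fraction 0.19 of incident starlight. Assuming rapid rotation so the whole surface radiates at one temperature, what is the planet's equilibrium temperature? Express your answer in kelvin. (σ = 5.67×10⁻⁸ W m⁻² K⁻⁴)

T_eq ≈ 154 K

Flux at 2.94 AU: S = 1361/2.94² = 157 W m⁻².
Energy balance: absorbed = emitted ⇒ πR²·S(1−A) = 4πR²·σT_eq⁴, so T_eq⁴ = S(1−A)/(4σ).
T_eq = [157 × 0.81 / (4 × 5.67×10⁻⁸)]^(1/4) = (5.62×10⁸)^(1/4) = 154 K.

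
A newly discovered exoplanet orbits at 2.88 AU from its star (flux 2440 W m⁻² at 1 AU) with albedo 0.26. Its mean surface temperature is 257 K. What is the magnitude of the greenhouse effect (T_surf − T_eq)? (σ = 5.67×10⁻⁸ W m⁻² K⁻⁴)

S = 2440/2.88² = 294.2 W m⁻².
T_eq = [S(1−A)/(4σ)]^(1/4) = [294.2×0.74/(4×5.67×10⁻⁸)]^(1/4) = 176.0 K.
ΔT = T_surf − T_eq = 257 − 176.0.

ΔT ≈ 81.0 K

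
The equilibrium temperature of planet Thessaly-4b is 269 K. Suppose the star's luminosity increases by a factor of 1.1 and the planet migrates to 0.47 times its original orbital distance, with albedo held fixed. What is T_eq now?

T_eq ≈ 402 K

T_eq ∝ L^(1/4) · d^(−1/2).
T′ = 269 × 1.1^(1/4) / 0.47^(1/2) = 402 K.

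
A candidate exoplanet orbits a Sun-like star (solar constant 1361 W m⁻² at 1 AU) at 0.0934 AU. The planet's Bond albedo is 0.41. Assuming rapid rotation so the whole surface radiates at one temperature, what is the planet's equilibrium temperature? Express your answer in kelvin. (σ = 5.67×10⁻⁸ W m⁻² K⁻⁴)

Flux at 0.0934 AU: S = 1361/0.0934² = 1.56×10⁵ W m⁻².
Energy balance: absorbed = emitted ⇒ πR²·S(1−A) = 4πR²·σT_eq⁴, so T_eq⁴ = S(1−A)/(4σ).
T_eq = [1.56×10⁵ × 0.59 / (4 × 5.67×10⁻⁸)]^(1/4) = (4.06×10¹¹)^(1/4) = 798 K.

T_eq ≈ 798 K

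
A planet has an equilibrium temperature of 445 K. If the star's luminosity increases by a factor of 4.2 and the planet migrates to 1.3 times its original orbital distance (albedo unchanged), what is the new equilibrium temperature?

T_eq ∝ L^(1/4) · d^(−1/2).
T′ = 445 × 4.2^(1/4) / 1.3^(1/2) = 559 K.

T_eq ≈ 559 K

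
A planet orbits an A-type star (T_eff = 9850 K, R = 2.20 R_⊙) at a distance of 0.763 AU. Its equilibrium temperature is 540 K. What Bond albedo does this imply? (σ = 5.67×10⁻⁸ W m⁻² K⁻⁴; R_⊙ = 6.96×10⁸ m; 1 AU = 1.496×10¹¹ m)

R_⋆ = 2.20 × 6.96×10⁸ = 1.53×10⁹ m.
d = 0.763 AU = 1.14×10¹¹ m.
L = 4πR_⋆²σT_⋆⁴ = 4π(1.53×10⁹)² × 5.67×10⁻⁸ × (9850)⁴ = 1.57×10²⁸ W.
S = L/(4πd²) = 9.60×10⁴ W m⁻².
From T_eq⁴ = S(1−A)/(4σ): 1−A = 4σT_eq⁴/S.
1−A = 4 × 5.67×10⁻⁸ × (540)⁴ / 9.60×10⁴ = 0.201.

A ≈ 0.80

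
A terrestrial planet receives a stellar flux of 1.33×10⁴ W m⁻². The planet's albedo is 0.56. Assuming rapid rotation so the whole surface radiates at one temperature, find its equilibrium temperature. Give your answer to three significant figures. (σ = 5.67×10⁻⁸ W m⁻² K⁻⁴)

T_eq ≈ 401 K

Energy balance: absorbed = emitted ⇒ πR²·S(1−A) = 4πR²·σT_eq⁴, so T_eq⁴ = S(1−A)/(4σ).
T_eq = [1.33×10⁴ × 0.44 / (4 × 5.67×10⁻⁸)]^(1/4) = (2.58×10¹⁰)^(1/4) = 401 K.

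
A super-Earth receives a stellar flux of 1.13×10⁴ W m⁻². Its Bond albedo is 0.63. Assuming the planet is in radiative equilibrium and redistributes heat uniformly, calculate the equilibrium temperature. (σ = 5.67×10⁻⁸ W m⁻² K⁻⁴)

T_eq ≈ 368 K

Energy balance: absorbed = emitted ⇒ πR²·S(1−A) = 4πR²·σT_eq⁴, so T_eq⁴ = S(1−A)/(4σ).
T_eq = [1.13×10⁴ × 0.37 / (4 × 5.67×10⁻⁸)]^(1/4) = (1.84×10¹⁰)^(1/4) = 368 K.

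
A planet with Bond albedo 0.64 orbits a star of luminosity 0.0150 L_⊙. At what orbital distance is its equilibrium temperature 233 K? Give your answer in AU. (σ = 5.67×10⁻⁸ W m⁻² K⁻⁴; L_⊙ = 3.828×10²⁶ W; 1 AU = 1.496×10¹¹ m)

L = 0.0150 × 3.828×10²⁶ = 5.74×10²⁴ W.
From T_eq⁴ = L(1−A)/(16πσd²): d = √[L(1−A)/(16πσT_eq⁴)].
d = √[5.74×10²⁴ × 0.36 / (16π × 5.67×10⁻⁸ × (233)⁴)] = 1.57×10¹⁰ m = 0.105 AU.

d ≈ 0.105 AU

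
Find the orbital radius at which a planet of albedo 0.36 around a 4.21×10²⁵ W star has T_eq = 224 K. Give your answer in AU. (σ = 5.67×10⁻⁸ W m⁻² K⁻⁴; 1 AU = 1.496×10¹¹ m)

From T_eq⁴ = L(1−A)/(16πσd²): d = √[L(1−A)/(16πσT_eq⁴)].
d = √[4.21×10²⁵ × 0.64 / (16π × 5.67×10⁻⁸ × (224)⁴)] = 6.13×10¹⁰ m = 0.410 AU.

d ≈ 0.410 AU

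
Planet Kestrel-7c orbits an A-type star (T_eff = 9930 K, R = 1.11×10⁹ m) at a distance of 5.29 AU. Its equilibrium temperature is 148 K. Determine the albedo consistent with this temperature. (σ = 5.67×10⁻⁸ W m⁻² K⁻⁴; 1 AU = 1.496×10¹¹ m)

A ≈ 0.90

d = 5.29 AU = 7.91×10¹¹ m.
L = 4πR_⋆²σT_⋆⁴ = 4π(1.11×10⁹)² × 5.67×10⁻⁸ × (9930)⁴ = 8.54×10²⁷ W.
S = L/(4πd²) = 1080 W m⁻².
From T_eq⁴ = S(1−A)/(4σ): 1−A = 4σT_eq⁴/S.
1−A = 4 × 5.67×10⁻⁸ × (148)⁴ / 1080 = 0.100.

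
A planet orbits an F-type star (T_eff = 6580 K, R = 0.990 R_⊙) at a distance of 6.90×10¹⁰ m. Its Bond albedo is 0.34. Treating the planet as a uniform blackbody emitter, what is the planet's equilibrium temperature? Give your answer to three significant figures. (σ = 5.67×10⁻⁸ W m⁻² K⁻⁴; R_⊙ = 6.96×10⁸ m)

T_eq ≈ 419 K

R_⋆ = 0.990 × 6.96×10⁸ = 6.89×10⁸ m.
L = 4πR_⋆²σT_⋆⁴ = 4π(6.89×10⁸)² × 5.67×10⁻⁸ × (6580)⁴ = 6.34×10²⁶ W.
S = L/(4πd²) = 1.06×10⁴ W m⁻².
Energy balance: absorbed = emitted ⇒ πR²·S(1−A) = 4πR²·σT_eq⁴, so T_eq⁴ = S(1−A)/(4σ).
T_eq = [1.06×10⁴ × 0.66 / (4 × 5.67×10⁻⁸)]^(1/4) = (3.08×10¹⁰)^(1/4) = 419 K.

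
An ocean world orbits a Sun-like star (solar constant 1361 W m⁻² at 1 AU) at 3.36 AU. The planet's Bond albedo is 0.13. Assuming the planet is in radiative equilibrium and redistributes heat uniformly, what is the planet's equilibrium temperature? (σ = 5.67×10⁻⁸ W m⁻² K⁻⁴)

T_eq ≈ 147 K

Flux at 3.36 AU: S = 1361/3.36² = 121 W m⁻².
Energy balance: absorbed = emitted ⇒ πR²·S(1−A) = 4πR²·σT_eq⁴, so T_eq⁴ = S(1−A)/(4σ).
T_eq = [121 × 0.87 / (4 × 5.67×10⁻⁸)]^(1/4) = (4.62×10⁸)^(1/4) = 147 K.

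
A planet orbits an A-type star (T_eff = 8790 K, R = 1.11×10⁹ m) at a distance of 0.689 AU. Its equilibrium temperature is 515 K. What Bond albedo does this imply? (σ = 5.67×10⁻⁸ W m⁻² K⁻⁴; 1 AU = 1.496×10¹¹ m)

A ≈ 0.59

d = 0.689 AU = 1.03×10¹¹ m.
L = 4πR_⋆²σT_⋆⁴ = 4π(1.11×10⁹)² × 5.67×10⁻⁸ × (8790)⁴ = 5.24×10²⁷ W.
S = L/(4πd²) = 3.93×10⁴ W m⁻².
From T_eq⁴ = S(1−A)/(4σ): 1−A = 4σT_eq⁴/S.
1−A = 4 × 5.67×10⁻⁸ × (515)⁴ / 3.93×10⁴ = 0.406.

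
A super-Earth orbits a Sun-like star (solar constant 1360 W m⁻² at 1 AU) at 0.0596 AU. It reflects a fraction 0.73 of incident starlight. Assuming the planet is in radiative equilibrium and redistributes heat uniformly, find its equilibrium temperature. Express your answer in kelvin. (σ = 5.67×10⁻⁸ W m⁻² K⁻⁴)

Flux at 0.0596 AU: S = 1360/0.0596² = 3.83×10⁵ W m⁻².
Energy balance: absorbed = emitted ⇒ πR²·S(1−A) = 4πR²·σT_eq⁴, so T_eq⁴ = S(1−A)/(4σ).
T_eq = [3.83×10⁵ × 0.27 / (4 × 5.67×10⁻⁸)]^(1/4) = (4.56×10¹¹)^(1/4) = 822 K.

T_eq ≈ 822 K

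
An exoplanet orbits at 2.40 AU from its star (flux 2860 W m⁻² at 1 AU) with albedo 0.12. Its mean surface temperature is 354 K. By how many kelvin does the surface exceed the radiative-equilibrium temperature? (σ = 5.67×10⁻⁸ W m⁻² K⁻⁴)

ΔT ≈ 144.5 K

S = 2860/2.40² = 496.5 W m⁻².
T_eq = [S(1−A)/(4σ)]^(1/4) = [496.5×0.88/(4×5.67×10⁻⁸)]^(1/4) = 209.5 K.
ΔT = T_surf − T_eq = 354 − 209.5.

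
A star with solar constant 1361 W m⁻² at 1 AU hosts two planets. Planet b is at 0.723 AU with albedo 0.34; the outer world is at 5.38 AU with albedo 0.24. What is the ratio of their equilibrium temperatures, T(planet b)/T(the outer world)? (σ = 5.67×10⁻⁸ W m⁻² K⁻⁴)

T_eq = [S₀(1−A)/(4σd²)]^(1/4), so T ∝ (1−A)^(1/4) / √d.
T₁ = [1361×0.66/(4×5.67×10⁻⁸×0.723²)]^(1/4) = 295.03 K.
T₂ = [1361×0.76/(4×5.67×10⁻⁸×5.38²)]^(1/4) = 112.04 K.

T₁/T₂ ≈ 2.633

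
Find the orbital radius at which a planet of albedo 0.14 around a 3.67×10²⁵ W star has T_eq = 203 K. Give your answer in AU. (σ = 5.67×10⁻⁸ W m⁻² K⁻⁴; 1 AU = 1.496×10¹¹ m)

d ≈ 0.540 AU

From T_eq⁴ = L(1−A)/(16πσd²): d = √[L(1−A)/(16πσT_eq⁴)].
d = √[3.67×10²⁵ × 0.86 / (16π × 5.67×10⁻⁸ × (203)⁴)] = 8.08×10¹⁰ m = 0.540 AU.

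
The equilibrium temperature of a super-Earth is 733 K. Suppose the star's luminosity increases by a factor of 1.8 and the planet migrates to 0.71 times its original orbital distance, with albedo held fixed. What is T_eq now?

T_eq ∝ L^(1/4) · d^(−1/2).
T′ = 733 × 1.8^(1/4) / 0.71^(1/2) = 1010 K.

T_eq ≈ 1010 K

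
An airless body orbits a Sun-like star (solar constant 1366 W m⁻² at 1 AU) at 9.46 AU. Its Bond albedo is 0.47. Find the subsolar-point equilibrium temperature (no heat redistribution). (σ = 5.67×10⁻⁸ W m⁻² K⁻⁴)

T_ss ≈ 109 K

Flux at 9.46 AU: S = 1366/9.46² = 15.3 W m⁻².
At the subsolar point the surface absorbs S(1−A) and emits σT⁴ per unit area — no factor of 4, since only the local patch is in balance.
T = [15.3 × 0.53 / 5.67×10⁻⁸]^(1/4) = (1.43×10⁸)^(1/4) = 109 K.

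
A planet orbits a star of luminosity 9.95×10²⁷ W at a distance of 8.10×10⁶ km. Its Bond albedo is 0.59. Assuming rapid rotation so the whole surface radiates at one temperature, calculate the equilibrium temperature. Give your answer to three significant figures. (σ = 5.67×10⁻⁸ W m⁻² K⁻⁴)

T_eq ≈ 2160 K

d = 8.10×10⁶ km = 8.10×10⁹ m.
Flux: S = L/(4πd²) = 9.95×10²⁷/(4π×(8.10×10⁹)²) = 1.21×10⁷ W m⁻².
Energy balance: absorbed = emitted ⇒ πR²·S(1−A) = 4πR²·σT_eq⁴, so T_eq⁴ = S(1−A)/(4σ).
T_eq = [1.21×10⁷ × 0.41 / (4 × 5.67×10⁻⁸)]^(1/4) = (2.18×10¹³)^(1/4) = 2160 K.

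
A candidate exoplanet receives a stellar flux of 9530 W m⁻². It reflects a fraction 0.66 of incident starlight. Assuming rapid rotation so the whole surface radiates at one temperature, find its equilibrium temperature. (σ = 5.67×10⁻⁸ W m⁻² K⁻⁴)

Energy balance: absorbed = emitted ⇒ πR²·S(1−A) = 4πR²·σT_eq⁴, so T_eq⁴ = S(1−A)/(4σ).
T_eq = [9530 × 0.34 / (4 × 5.67×10⁻⁸)]^(1/4) = (1.43×10¹⁰)^(1/4) = 346 K.

T_eq ≈ 346 K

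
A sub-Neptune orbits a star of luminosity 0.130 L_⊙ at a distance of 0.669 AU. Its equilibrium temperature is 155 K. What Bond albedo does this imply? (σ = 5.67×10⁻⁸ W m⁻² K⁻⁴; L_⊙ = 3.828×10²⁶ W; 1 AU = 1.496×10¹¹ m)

A ≈ 0.67

d = 0.669 AU = 1.00×10¹¹ m.
L = 0.130 × 3.828×10²⁶ = 4.98×10²⁵ W.
Flux: S = L/(4πd²) = 4.98×10²⁵/(4π×(1.00×10¹¹)²) = 395 W m⁻².
From T_eq⁴ = S(1−A)/(4σ): 1−A = 4σT_eq⁴/S.
1−A = 4 × 5.67×10⁻⁸ × (155)⁴ / 395 = 0.331.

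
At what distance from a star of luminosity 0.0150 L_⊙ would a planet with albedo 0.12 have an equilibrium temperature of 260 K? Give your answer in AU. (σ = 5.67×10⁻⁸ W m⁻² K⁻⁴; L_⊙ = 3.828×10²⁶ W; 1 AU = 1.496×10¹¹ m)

L = 0.0150 × 3.828×10²⁶ = 5.74×10²⁴ W.
From T_eq⁴ = L(1−A)/(16πσd²): d = √[L(1−A)/(16πσT_eq⁴)].
d = √[5.74×10²⁴ × 0.88 / (16π × 5.67×10⁻⁸ × (260)⁴)] = 1.97×10¹⁰ m = 0.132 AU.

d ≈ 0.132 AU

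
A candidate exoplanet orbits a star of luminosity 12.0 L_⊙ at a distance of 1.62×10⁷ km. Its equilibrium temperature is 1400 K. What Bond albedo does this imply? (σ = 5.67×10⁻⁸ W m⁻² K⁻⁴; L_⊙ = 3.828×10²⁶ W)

A ≈ 0.37

d = 1.62×10⁷ km = 1.62×10¹⁰ m.
L = 12.0 × 3.828×10²⁶ = 4.59×10²⁷ W.
Flux: S = L/(4πd²) = 4.59×10²⁷/(4π×(1.62×10¹⁰)²) = 1.39×10⁶ W m⁻².
From T_eq⁴ = S(1−A)/(4σ): 1−A = 4σT_eq⁴/S.
1−A = 4 × 5.67×10⁻⁸ × (1400)⁴ / 1.39×10⁶ = 0.626.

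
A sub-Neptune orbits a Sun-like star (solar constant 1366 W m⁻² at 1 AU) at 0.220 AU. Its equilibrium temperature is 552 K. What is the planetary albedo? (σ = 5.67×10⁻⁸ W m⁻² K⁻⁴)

Flux at 0.220 AU: S = 1366/0.220² = 2.82×10⁴ W m⁻².
From T_eq⁴ = S(1−A)/(4σ): 1−A = 4σT_eq⁴/S.
1−A = 4 × 5.67×10⁻⁸ × (552)⁴ / 2.82×10⁴ = 0.746.

A ≈ 0.25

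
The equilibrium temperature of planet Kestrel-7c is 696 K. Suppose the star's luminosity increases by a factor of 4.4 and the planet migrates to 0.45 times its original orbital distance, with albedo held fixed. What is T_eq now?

T_eq ∝ L^(1/4) · d^(−1/2).
T′ = 696 × 4.4^(1/4) / 0.45^(1/2) = 1500 K.

T_eq ≈ 1500 K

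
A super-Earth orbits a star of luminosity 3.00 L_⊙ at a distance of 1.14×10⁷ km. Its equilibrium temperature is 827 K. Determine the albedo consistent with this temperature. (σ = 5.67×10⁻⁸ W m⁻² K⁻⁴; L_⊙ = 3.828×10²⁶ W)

A ≈ 0.85

d = 1.14×10⁷ km = 1.14×10¹⁰ m.
L = 3.00 × 3.828×10²⁶ = 1.15×10²⁷ W.
Flux: S = L/(4πd²) = 1.15×10²⁷/(4π×(1.14×10¹⁰)²) = 7.03×10⁵ W m⁻².
From T_eq⁴ = S(1−A)/(4σ): 1−A = 4σT_eq⁴/S.
1−A = 4 × 5.67×10⁻⁸ × (827)⁴ / 7.03×10⁵ = 0.151.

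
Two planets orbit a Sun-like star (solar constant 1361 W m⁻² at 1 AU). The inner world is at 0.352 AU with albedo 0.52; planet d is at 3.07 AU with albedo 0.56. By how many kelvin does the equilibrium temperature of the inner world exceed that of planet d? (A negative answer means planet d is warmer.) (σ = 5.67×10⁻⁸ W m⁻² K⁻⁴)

T_eq = [S₀(1−A)/(4σd²)]^(1/4), so T ∝ (1−A)^(1/4) / √d.
T₁ = [1361×0.48/(4×5.67×10⁻⁸×0.352²)]^(1/4) = 390.47 K.
T₂ = [1361×0.44/(4×5.67×10⁻⁸×3.07²)]^(1/4) = 129.37 K.

ΔT ≈ 261.1 K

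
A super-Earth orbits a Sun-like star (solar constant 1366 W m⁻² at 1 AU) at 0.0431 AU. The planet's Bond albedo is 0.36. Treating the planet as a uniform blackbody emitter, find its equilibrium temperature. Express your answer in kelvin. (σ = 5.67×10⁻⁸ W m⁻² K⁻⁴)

T_eq ≈ 1200 K

Flux at 0.0431 AU: S = 1366/0.0431² = 7.35×10⁵ W m⁻².
Energy balance: absorbed = emitted ⇒ πR²·S(1−A) = 4πR²·σT_eq⁴, so T_eq⁴ = S(1−A)/(4σ).
T_eq = [7.35×10⁵ × 0.64 / (4 × 5.67×10⁻⁸)]^(1/4) = (2.08×10¹²)^(1/4) = 1200 K.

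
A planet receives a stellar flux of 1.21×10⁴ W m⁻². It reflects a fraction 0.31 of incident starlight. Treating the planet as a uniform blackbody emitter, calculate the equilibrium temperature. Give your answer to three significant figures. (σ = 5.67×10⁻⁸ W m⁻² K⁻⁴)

T_eq ≈ 438 K

Energy balance: absorbed = emitted ⇒ πR²·S(1−A) = 4πR²·σT_eq⁴, so T_eq⁴ = S(1−A)/(4σ).
T_eq = [1.21×10⁴ × 0.69 / (4 × 5.67×10⁻⁸)]^(1/4) = (3.68×10¹⁰)^(1/4) = 438 K.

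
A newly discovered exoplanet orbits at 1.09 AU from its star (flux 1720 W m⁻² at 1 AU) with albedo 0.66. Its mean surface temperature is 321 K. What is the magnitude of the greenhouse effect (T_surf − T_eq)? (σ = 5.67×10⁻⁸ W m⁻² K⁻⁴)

S = 1720/1.09² = 1448 W m⁻².
T_eq = [S(1−A)/(4σ)]^(1/4) = [1448×0.34/(4×5.67×10⁻⁸)]^(1/4) = 215.8 K.
ΔT = T_surf − T_eq = 321 − 215.8.

ΔT ≈ 105.2 K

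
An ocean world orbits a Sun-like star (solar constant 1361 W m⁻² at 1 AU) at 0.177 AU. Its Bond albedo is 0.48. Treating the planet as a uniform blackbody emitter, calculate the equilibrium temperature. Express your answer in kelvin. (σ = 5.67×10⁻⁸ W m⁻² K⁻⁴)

Flux at 0.177 AU: S = 1361/0.177² = 4.34×10⁴ W m⁻².
Energy balance: absorbed = emitted ⇒ πR²·S(1−A) = 4πR²·σT_eq⁴, so T_eq⁴ = S(1−A)/(4σ).
T_eq = [4.34×10⁴ × 0.52 / (4 × 5.67×10⁻⁸)]^(1/4) = (9.96×10¹⁰)^(1/4) = 562 K.

T_eq ≈ 562 K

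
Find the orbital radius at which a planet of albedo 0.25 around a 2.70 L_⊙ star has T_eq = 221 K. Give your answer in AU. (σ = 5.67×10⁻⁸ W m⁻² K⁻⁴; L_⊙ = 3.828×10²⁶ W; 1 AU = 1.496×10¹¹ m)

d ≈ 2.26 AU

L = 2.70 × 3.828×10²⁶ = 1.03×10²⁷ W.
From T_eq⁴ = L(1−A)/(16πσd²): d = √[L(1−A)/(16πσT_eq⁴)].
d = √[1.03×10²⁷ × 0.75 / (16π × 5.67×10⁻⁸ × (221)⁴)] = 3.38×10¹¹ m = 2.26 AU.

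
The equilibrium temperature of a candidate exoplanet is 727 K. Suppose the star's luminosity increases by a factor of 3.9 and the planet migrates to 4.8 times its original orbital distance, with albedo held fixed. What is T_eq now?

T_eq ≈ 466 K

T_eq ∝ L^(1/4) · d^(−1/2).
T′ = 727 × 3.9^(1/4) / 4.8^(1/2) = 466 K.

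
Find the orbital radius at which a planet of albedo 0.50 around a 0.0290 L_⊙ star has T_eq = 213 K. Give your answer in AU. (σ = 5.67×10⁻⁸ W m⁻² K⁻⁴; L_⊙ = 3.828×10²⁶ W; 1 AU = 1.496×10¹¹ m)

d ≈ 0.206 AU

L = 0.0290 × 3.828×10²⁶ = 1.11×10²⁵ W.
From T_eq⁴ = L(1−A)/(16πσd²): d = √[L(1−A)/(16πσT_eq⁴)].
d = √[1.11×10²⁵ × 0.50 / (16π × 5.67×10⁻⁸ × (213)⁴)] = 3.08×10¹⁰ m = 0.206 AU.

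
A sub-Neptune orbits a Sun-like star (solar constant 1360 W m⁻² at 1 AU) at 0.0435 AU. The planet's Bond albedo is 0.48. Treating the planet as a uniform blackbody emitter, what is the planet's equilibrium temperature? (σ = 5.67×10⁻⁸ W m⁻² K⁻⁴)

T_eq ≈ 1130 K

Flux at 0.0435 AU: S = 1360/0.0435² = 7.19×10⁵ W m⁻².
Energy balance: absorbed = emitted ⇒ πR²·S(1−A) = 4πR²·σT_eq⁴, so T_eq⁴ = S(1−A)/(4σ).
T_eq = [7.19×10⁵ × 0.52 / (4 × 5.67×10⁻⁸)]^(1/4) = (1.65×10¹²)^(1/4) = 1130 K.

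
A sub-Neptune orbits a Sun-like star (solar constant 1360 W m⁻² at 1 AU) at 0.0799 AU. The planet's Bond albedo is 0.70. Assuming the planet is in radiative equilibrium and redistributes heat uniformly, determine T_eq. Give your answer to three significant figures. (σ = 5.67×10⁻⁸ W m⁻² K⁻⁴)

Flux at 0.0799 AU: S = 1360/0.0799² = 2.13×10⁵ W m⁻².
Energy balance: absorbed = emitted ⇒ πR²·S(1−A) = 4πR²·σT_eq⁴, so T_eq⁴ = S(1−A)/(4σ).
T_eq = [2.13×10⁵ × 0.30 / (4 × 5.67×10⁻⁸)]^(1/4) = (2.82×10¹¹)^(1/4) = 729 K.

T_eq ≈ 729 K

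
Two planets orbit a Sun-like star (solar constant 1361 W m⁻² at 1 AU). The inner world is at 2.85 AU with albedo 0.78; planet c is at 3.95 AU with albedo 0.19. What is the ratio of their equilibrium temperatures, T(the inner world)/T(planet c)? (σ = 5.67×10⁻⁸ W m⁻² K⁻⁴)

T_eq = [S₀(1−A)/(4σd²)]^(1/4), so T ∝ (1−A)^(1/4) / √d.
T₁ = [1361×0.22/(4×5.67×10⁻⁸×2.85²)]^(1/4) = 112.91 K.
T₂ = [1361×0.81/(4×5.67×10⁻⁸×3.95²)]^(1/4) = 132.85 K.

T₁/T₂ ≈ 0.850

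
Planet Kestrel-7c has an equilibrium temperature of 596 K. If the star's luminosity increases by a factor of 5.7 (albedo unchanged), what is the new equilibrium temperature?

T_eq ∝ L^(1/4) · d^(−1/2).
T′ = 596 × 5.7^(1/4) = 921 K.

T_eq ≈ 921 K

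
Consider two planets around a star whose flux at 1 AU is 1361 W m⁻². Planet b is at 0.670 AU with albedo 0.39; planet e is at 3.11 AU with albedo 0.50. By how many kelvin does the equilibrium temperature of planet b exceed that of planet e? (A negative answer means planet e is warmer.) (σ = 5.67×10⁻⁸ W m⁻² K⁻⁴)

T_eq = [S₀(1−A)/(4σd²)]^(1/4), so T ∝ (1−A)^(1/4) / √d.
T₁ = [1361×0.61/(4×5.67×10⁻⁸×0.670²)]^(1/4) = 300.50 K.
T₂ = [1361×0.50/(4×5.67×10⁻⁸×3.11²)]^(1/4) = 132.71 K.

ΔT ≈ 167.8 K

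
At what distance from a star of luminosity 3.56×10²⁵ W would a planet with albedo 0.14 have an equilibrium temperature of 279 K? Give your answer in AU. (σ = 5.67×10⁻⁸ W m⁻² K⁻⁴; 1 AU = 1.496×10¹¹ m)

From T_eq⁴ = L(1−A)/(16πσd²): d = √[L(1−A)/(16πσT_eq⁴)].
d = √[3.56×10²⁵ × 0.86 / (16π × 5.67×10⁻⁸ × (279)⁴)] = 4.21×10¹⁰ m = 0.281 AU.

d ≈ 0.281 AU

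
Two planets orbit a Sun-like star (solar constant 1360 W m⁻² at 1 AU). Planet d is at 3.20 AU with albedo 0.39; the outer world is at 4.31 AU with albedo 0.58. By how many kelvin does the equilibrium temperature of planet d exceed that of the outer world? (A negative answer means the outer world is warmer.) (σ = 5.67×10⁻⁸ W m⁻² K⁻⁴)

T_eq = [S₀(1−A)/(4σd²)]^(1/4), so T ∝ (1−A)^(1/4) / √d.
T₁ = [1360×0.61/(4×5.67×10⁻⁸×3.20²)]^(1/4) = 137.48 K.
T₂ = [1360×0.42/(4×5.67×10⁻⁸×4.31²)]^(1/4) = 107.91 K.

ΔT ≈ 29.6 K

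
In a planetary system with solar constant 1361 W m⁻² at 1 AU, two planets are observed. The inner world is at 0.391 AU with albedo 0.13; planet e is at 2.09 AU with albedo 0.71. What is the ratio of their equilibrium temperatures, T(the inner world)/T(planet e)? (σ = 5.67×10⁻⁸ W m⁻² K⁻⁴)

T₁/T₂ ≈ 3.043

T_eq = [S₀(1−A)/(4σd²)]^(1/4), so T ∝ (1−A)^(1/4) / √d.
T₁ = [1361×0.87/(4×5.67×10⁻⁸×0.391²)]^(1/4) = 429.88 K.
T₂ = [1361×0.29/(4×5.67×10⁻⁸×2.09²)]^(1/4) = 141.28 K.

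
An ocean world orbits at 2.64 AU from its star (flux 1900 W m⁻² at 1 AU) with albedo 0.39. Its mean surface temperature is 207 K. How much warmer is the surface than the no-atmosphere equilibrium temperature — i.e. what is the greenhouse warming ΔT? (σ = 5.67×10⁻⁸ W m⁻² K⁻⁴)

ΔT ≈ 42.4 K

S = 1900/2.64² = 272.6 W m⁻².
T_eq = [S(1−A)/(4σ)]^(1/4) = [272.6×0.61/(4×5.67×10⁻⁸)]^(1/4) = 164.6 K.
ΔT = T_surf − T_eq = 207 − 164.6.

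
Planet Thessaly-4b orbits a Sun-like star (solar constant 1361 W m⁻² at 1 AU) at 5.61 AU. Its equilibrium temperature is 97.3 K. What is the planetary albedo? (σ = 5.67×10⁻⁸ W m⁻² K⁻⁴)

A ≈ 0.53

Flux at 5.61 AU: S = 1361/5.61² = 43.2 W m⁻².
From T_eq⁴ = S(1−A)/(4σ): 1−A = 4σT_eq⁴/S.
1−A = 4 × 5.67×10⁻⁸ × (97.3)⁴ / 43.2 = 0.470.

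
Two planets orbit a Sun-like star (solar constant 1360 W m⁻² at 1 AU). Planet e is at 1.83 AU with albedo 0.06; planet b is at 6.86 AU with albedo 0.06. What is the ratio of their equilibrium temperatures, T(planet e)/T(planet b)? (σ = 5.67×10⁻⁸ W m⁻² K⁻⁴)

T₁/T₂ ≈ 1.936

T_eq = [S₀(1−A)/(4σd²)]^(1/4), so T ∝ (1−A)^(1/4) / √d.
T₁ = [1360×0.94/(4×5.67×10⁻⁸×1.83²)]^(1/4) = 202.55 K.
T₂ = [1360×0.94/(4×5.67×10⁻⁸×6.86²)]^(1/4) = 104.61 K.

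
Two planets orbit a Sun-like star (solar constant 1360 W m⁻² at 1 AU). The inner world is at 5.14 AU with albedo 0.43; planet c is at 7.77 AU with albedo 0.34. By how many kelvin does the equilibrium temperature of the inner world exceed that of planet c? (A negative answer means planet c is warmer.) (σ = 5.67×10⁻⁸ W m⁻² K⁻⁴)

T_eq = [S₀(1−A)/(4σd²)]^(1/4), so T ∝ (1−A)^(1/4) / √d.
T₁ = [1360×0.57/(4×5.67×10⁻⁸×5.14²)]^(1/4) = 106.65 K.
T₂ = [1360×0.66/(4×5.67×10⁻⁸×7.77²)]^(1/4) = 89.98 K.

ΔT ≈ 16.7 K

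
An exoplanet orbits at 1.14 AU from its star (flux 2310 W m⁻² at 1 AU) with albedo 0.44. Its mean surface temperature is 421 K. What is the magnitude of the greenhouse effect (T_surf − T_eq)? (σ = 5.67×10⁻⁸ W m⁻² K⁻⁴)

S = 2310/1.14² = 1777 W m⁻².
T_eq = [S(1−A)/(4σ)]^(1/4) = [1777×0.56/(4×5.67×10⁻⁸)]^(1/4) = 257.4 K.
ΔT = T_surf − T_eq = 421 − 257.4.

ΔT ≈ 163.6 K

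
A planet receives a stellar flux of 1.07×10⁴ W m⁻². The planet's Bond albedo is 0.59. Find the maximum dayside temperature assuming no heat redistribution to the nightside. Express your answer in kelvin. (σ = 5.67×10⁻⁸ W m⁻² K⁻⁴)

T_ss ≈ 527 K

With no redistribution each surface element balances locally: S(1−A) = σT⁴.
T = [1.07×10⁴ × 0.41 / 5.67×10⁻⁸]^(1/4) = (7.74×10¹⁰)^(1/4) = 527 K.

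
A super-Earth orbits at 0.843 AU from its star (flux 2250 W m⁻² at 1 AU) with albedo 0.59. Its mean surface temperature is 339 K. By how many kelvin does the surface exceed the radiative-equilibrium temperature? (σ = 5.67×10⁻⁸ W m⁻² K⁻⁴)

ΔT ≈ 63.9 K

S = 2250/0.843² = 3166 W m⁻².
T_eq = [S(1−A)/(4σ)]^(1/4) = [3166×0.41/(4×5.67×10⁻⁸)]^(1/4) = 275.1 K.
ΔT = T_surf − T_eq = 339 − 275.1.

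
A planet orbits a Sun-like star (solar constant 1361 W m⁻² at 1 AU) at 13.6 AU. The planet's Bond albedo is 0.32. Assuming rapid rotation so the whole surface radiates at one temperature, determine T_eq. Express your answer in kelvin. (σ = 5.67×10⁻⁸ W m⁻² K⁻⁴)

T_eq ≈ 68.5 K

Flux at 13.6 AU: S = 1361/13.6² = 7.36 W m⁻².
Energy balance: absorbed = emitted ⇒ πR²·S(1−A) = 4πR²·σT_eq⁴, so T_eq⁴ = S(1−A)/(4σ).
T_eq = [7.36 × 0.68 / (4 × 5.67×10⁻⁸)]^(1/4) = (2.21×10⁷)^(1/4) = 68.5 K.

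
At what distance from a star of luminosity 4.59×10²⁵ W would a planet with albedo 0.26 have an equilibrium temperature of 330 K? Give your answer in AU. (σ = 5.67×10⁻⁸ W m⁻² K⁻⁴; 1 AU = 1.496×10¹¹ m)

From T_eq⁴ = L(1−A)/(16πσd²): d = √[L(1−A)/(16πσT_eq⁴)].
d = √[4.59×10²⁵ × 0.74 / (16π × 5.67×10⁻⁸ × (330)⁴)] = 3.17×10¹⁰ m = 0.212 AU.

d ≈ 0.212 AU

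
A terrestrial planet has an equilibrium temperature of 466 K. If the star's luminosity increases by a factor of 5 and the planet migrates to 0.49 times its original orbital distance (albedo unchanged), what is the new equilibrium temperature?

T_eq ∝ L^(1/4) · d^(−1/2).
T′ = 466 × 5^(1/4) / 0.49^(1/2) = 995 K.

T_eq ≈ 995 K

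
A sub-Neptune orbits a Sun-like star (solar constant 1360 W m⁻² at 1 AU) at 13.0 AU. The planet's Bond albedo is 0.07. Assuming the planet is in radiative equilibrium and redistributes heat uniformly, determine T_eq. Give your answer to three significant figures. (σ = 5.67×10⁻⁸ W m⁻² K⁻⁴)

T_eq ≈ 75.8 K

Flux at 13.0 AU: S = 1360/13.0² = 8.05 W m⁻².
Energy balance: absorbed = emitted ⇒ πR²·S(1−A) = 4πR²·σT_eq⁴, so T_eq⁴ = S(1−A)/(4σ).
T_eq = [8.05 × 0.93 / (4 × 5.67×10⁻⁸)]^(1/4) = (3.30×10⁷)^(1/4) = 75.8 K.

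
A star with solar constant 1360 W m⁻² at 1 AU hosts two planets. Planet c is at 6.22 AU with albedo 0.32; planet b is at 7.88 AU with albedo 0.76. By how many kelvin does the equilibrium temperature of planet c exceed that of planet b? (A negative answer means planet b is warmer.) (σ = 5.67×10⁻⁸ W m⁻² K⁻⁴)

T_eq = [S₀(1−A)/(4σd²)]^(1/4), so T ∝ (1−A)^(1/4) / √d.
T₁ = [1360×0.68/(4×5.67×10⁻⁸×6.22²)]^(1/4) = 101.32 K.
T₂ = [1360×0.24/(4×5.67×10⁻⁸×7.88²)]^(1/4) = 69.38 K.

ΔT ≈ 31.9 K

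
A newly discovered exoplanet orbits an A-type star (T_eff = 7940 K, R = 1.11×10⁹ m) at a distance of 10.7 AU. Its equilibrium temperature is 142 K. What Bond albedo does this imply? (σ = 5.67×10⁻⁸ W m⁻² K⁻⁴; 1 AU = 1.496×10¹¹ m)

A ≈ 0.15

d = 10.7 AU = 1.60×10¹² m.
L = 4πR_⋆²σT_⋆⁴ = 4π(1.11×10⁹)² × 5.67×10⁻⁸ × (7940)⁴ = 3.49×10²⁷ W.
S = L/(4πd²) = 108 W m⁻².
From T_eq⁴ = S(1−A)/(4σ): 1−A = 4σT_eq⁴/S.
1−A = 4 × 5.67×10⁻⁸ × (142)⁴ / 108 = 0.851.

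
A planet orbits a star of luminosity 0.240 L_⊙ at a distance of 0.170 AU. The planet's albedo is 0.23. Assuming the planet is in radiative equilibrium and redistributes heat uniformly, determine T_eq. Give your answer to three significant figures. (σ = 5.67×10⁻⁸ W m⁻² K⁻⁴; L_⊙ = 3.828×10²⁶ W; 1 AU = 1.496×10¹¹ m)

d = 0.170 AU = 2.54×10¹⁰ m.
L = 0.240 × 3.828×10²⁶ = 9.19×10²⁵ W.
Flux: S = L/(4πd²) = 9.19×10²⁵/(4π×(2.54×10¹⁰)²) = 1.13×10⁴ W m⁻².
Energy balance: absorbed = emitted ⇒ πR²·S(1−A) = 4πR²·σT_eq⁴, so T_eq⁴ = S(1−A)/(4σ).
T_eq = [1.13×10⁴ × 0.77 / (4 × 5.67×10⁻⁸)]^(1/4) = (3.84×10¹⁰)^(1/4) = 443 K.

T_eq ≈ 443 K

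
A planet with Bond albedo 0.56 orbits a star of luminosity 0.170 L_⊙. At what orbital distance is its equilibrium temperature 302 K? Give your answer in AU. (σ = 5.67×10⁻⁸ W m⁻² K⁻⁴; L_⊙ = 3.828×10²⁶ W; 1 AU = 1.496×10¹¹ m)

L = 0.170 × 3.828×10²⁶ = 6.51×10²⁵ W.
From T_eq⁴ = L(1−A)/(16πσd²): d = √[L(1−A)/(16πσT_eq⁴)].
d = √[6.51×10²⁵ × 0.44 / (16π × 5.67×10⁻⁸ × (302)⁴)] = 3.48×10¹⁰ m = 0.232 AU.

d ≈ 0.232 AU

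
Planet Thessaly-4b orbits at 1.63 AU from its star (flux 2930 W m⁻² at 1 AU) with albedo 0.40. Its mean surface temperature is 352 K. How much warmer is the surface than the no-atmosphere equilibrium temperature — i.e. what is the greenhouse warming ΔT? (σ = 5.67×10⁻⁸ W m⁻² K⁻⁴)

S = 2930/1.63² = 1103 W m⁻².
T_eq = [S(1−A)/(4σ)]^(1/4) = [1103×0.60/(4×5.67×10⁻⁸)]^(1/4) = 232.4 K.
ΔT = T_surf − T_eq = 352 − 232.4.

ΔT ≈ 119.6 K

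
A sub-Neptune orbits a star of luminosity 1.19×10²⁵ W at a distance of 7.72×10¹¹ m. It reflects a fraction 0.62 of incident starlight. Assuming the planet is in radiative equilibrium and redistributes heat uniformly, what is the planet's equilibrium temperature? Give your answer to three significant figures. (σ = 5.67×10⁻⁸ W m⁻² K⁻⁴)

T_eq ≈ 40.4 K

Flux: S = L/(4πd²) = 1.19×10²⁵/(4π×(7.72×10¹¹)²) = 1.59 W m⁻².
Energy balance: absorbed = emitted ⇒ πR²·S(1−A) = 4πR²·σT_eq⁴, so T_eq⁴ = S(1−A)/(4σ).
T_eq = [1.59 × 0.38 / (4 × 5.67×10⁻⁸)]^(1/4) = (2.66×10⁶)^(1/4) = 40.4 K.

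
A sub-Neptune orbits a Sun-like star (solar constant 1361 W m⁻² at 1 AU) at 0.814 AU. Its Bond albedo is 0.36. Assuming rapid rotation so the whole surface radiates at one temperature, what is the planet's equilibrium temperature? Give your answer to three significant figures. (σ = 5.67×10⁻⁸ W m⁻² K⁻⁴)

Flux at 0.814 AU: S = 1361/0.814² = 2050 W m⁻².
Energy balance: absorbed = emitted ⇒ πR²·S(1−A) = 4πR²·σT_eq⁴, so T_eq⁴ = S(1−A)/(4σ).
T_eq = [2050 × 0.64 / (4 × 5.67×10⁻⁸)]^(1/4) = (5.80×10⁹)^(1/4) = 276 K.

T_eq ≈ 276 K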